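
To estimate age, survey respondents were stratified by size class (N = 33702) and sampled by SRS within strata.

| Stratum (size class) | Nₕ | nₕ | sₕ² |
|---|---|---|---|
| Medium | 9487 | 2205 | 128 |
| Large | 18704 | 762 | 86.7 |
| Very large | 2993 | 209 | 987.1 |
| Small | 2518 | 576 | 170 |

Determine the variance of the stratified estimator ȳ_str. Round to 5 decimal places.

0.07307

Var(ȳ_str) = Σₕ Wₕ²(1 − fₕ)sₕ²/nₕ with Wₕ = Nₕ/N, N = 33702.
Medium: Wₕ = 0.28149665; term = 0.28149665²·(1 − 0.23242332)·128/2205 = 0.0035307714.
Large: Wₕ = 0.55498190; term = 0.55498190²·(1 − 0.04073995)·86.7/762 = 0.033616936.
Very large: Wₕ = 0.08880779; term = 0.08880779²·(1 − 0.06982960)·987.1/209 = 0.034648103.
Small: Wₕ = 0.07471367; term = 0.07471367²·(1 − 0.22875298)·170/576 = 0.0012706327.
Sum = 0.073066443.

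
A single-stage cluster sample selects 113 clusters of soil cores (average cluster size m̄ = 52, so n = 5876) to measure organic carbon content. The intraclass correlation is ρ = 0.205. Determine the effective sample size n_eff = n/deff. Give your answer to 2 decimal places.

deff = 1 + (52 − 1)·0.205 = 1 + 10.455 = 11.455.
n_eff = 5876 / 11.455 = 512.96.

512.96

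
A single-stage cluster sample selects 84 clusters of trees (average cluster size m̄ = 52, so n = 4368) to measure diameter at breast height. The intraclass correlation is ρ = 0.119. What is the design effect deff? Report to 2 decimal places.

7.07

deff = 1 + (52 − 1)·0.119 = 1 + 6.069 = 7.069.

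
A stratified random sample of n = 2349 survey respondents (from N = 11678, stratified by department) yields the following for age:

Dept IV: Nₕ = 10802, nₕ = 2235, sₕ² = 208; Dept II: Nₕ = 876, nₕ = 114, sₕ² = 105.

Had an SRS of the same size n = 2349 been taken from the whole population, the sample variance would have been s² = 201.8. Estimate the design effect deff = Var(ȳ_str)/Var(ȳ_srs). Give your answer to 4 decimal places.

0.9859

Var(ȳ_str) = Σ Wₕ²(1−fₕ)sₕ²/nₕ with Wₕ = Nₕ/11678:
  Dept IV: (10802/11678)²·(1−2235/10802)·208/2235 = 0.063151229
  Dept II: (876/11678)²·(1−114/876)·105/114 = 0.0045082354
  → Var(ȳ_str) = 0.067659464.
Var(ȳ_srs) = (1 − 2349/11678)·201.8/2349 = 0.068628541.
deff = 0.067659464 / 0.068628541 = 0.9859.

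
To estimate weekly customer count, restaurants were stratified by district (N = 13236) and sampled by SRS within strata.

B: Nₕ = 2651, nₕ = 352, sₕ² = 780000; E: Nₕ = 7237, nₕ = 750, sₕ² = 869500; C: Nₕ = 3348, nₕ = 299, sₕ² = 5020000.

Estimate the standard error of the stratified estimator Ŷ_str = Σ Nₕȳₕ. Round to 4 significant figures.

489200

Var(Ŷ_str) = Σₕ Nₕ²(1 − fₕ)sₕ²/nₕ.
B: 2651²·(1 − 352/2651)·780000/352 = 1.3505188 × 10^10.
E: 7237²·(1 − 750/7237)·869500/750 = 5.4426548 × 10^10.
C: 3348²·(1 − 299/3348)·5020000/299 = 1.7138602 × 10^11.
Sum = 2.3931776 × 10^11.
SE = √(2.3931776 × 10^11) = 489200.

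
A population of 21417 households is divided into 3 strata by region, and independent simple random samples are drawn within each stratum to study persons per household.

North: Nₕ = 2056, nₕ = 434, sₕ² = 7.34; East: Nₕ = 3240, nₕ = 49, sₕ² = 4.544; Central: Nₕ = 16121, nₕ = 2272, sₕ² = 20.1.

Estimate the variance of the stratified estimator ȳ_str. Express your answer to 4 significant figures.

Var(ȳ_str) = Σₕ Wₕ²(1 − fₕ)sₕ²/nₕ with Wₕ = Nₕ/N, N = 21417.
North: Wₕ = 0.09599851; term = 0.09599851²·(1 − 0.21108949)·7.34/434 = 1.2295976 × 10^-4.
East: Wₕ = 0.15128169; term = 0.15128169²·(1 − 0.01512346)·4.544/49 = 0.002090243.
Central: Wₕ = 0.75271980; term = 0.75271980²·(1 − 0.14093419)·20.1/2272 = 0.0043060677.
Sum = 0.0065192705.

0.006519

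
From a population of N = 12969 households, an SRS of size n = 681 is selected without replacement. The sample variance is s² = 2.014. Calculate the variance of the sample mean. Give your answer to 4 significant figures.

0.002802

Under SRS without replacement, Var(ȳ) = (1 − f)·s²/n with f = n/N = 681/12969 = 0.05250983.
Var(ȳ) = (1 − 0.05250983)·2.014/681 = 0.94749017·0.0029574156 = 0.0028021222.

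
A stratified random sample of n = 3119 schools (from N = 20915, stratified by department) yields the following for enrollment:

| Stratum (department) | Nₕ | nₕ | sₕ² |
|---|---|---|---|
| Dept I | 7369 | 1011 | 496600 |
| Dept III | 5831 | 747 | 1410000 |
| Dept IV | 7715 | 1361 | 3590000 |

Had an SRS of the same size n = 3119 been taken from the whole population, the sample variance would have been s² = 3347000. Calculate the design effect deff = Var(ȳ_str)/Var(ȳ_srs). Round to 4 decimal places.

Var(ȳ_str) = Σ Wₕ²(1−fₕ)sₕ²/nₕ with Wₕ = Nₕ/20915:
  Dept I: (7369/20915)²·(1−1011/7369)·496600/1011 = 52.610073
  Dept III: (5831/20915)²·(1−747/5831)·1410000/747 = 127.91791
  Dept IV: (7715/20915)²·(1−1361/7715)·3590000/1361 = 295.59952
  → Var(ȳ_str) = 476.1275.
Var(ȳ_srs) = (1 − 3119/20915)·3347000/3119 = 913.07167.
deff = 476.1275 / 913.07167 = 0.5215.

0.5215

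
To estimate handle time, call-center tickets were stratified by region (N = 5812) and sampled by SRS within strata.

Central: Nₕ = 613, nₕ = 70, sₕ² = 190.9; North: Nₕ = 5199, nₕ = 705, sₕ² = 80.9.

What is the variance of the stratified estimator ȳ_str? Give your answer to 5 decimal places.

0.10624

Var(ȳ_str) = Σₕ Wₕ²(1 − fₕ)sₕ²/nₕ with Wₕ = Nₕ/N, N = 5812.
Central: Wₕ = 0.10547144; term = 0.10547144²·(1 − 0.11419250)·190.9/70 = 0.026873051.
North: Wₕ = 0.89452856; term = 0.89452856²·(1 − 0.13560300)·80.9/705 = 0.079370859.
Sum = 0.10624391.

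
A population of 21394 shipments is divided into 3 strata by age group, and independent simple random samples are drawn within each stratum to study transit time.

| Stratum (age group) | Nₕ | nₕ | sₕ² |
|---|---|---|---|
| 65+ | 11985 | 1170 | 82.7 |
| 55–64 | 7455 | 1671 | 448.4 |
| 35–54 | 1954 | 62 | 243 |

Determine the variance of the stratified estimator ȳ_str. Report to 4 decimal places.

Var(ȳ_str) = Σₕ Wₕ²(1 − fₕ)sₕ²/nₕ with Wₕ = Nₕ/N, N = 21394.
65+: Wₕ = 0.56020380; term = 0.56020380²·(1 − 0.09762203)·82.7/1170 = 0.020017057.
55–64: Wₕ = 0.34846219; term = 0.34846219²·(1 − 0.22414487)·448.4/1671 = 0.025280235.
35–54: Wₕ = 0.09133402; term = 0.09133402²·(1 − 0.03172979)·243/62 = 0.031657476.
Sum = 0.076954768.

0.0770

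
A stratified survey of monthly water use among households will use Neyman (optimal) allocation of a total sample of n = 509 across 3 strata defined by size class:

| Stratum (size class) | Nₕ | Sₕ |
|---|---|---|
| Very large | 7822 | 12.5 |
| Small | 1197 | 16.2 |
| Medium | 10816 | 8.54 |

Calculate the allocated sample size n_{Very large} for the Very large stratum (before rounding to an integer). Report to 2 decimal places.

Neyman allocation: nₕ = n·NₕSₕ / Σⱼ NⱼSⱼ.
Σ NⱼSⱼ = 7822·12.5 + 1197·16.2 + 10816·8.54 = 209535.04.
n_{Very large} = 509·7822·12.5 / 209535.04 = 237.51.

237.51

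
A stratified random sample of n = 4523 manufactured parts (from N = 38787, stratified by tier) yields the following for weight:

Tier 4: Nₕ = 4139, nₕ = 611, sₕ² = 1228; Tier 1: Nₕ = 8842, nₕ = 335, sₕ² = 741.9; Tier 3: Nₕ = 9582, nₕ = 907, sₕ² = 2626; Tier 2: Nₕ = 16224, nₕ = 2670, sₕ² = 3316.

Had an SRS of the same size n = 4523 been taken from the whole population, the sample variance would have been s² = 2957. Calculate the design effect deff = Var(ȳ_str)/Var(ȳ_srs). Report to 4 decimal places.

Var(ȳ_str) = Σ Wₕ²(1−fₕ)sₕ²/nₕ with Wₕ = Nₕ/38787:
  Tier 4: (4139/38787)²·(1−611/4139)·1228/611 = 0.019507822
  Tier 1: (8842/38787)²·(1−335/8842)·741.9/335 = 0.11072741
  Tier 3: (9582/38787)²·(1−907/9582)·2626/907 = 0.1599708
  Tier 2: (16224/38787)²·(1−2670/16224)·3316/2670 = 0.1815333
  → Var(ȳ_str) = 0.47173933.
Var(ȳ_srs) = (1 − 4523/38787)·2957/4523 = 0.57753274.
deff = 0.47173933 / 0.57753274 = 0.8168.

0.8168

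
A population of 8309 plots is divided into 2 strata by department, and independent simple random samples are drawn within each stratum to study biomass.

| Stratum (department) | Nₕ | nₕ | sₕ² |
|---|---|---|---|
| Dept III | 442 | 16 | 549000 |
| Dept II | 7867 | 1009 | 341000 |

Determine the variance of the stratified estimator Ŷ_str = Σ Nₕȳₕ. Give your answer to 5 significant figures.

Var(Ŷ_str) = Σₕ Nₕ²(1 − fₕ)sₕ²/nₕ.
Dept III: 442²·(1 − 16/442)·549000/16 = 6.4607692 × 10^9.
Dept II: 7867²·(1 − 1009/7867)·341000/1009 = 1.8233492 × 10^10.
Sum = 2.4694261 × 10^10.

2.4694 × 10^10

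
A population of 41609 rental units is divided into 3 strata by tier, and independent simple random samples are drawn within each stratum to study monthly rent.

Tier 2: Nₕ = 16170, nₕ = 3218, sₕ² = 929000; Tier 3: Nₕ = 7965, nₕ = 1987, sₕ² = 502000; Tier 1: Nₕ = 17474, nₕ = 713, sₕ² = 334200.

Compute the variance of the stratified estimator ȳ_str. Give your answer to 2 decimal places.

121.16

Var(ȳ_str) = Σₕ Wₕ²(1 − fₕ)sₕ²/nₕ with Wₕ = Nₕ/N, N = 41609.
Tier 2: Wₕ = 0.38861785; term = 0.38861785²·(1 − 0.19901051)·929000/3218 = 34.92223.
Tier 3: Wₕ = 0.19142493; term = 0.19142493²·(1 − 0.24946642)·502000/1987 = 6.9482108.
Tier 1: Wₕ = 0.41995722; term = 0.41995722²·(1 − 0.04080348)·334200/713 = 79.292957.
Sum = 121.1634.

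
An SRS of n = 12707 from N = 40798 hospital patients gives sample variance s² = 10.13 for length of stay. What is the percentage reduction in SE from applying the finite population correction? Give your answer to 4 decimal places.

f = n/N = 12707/40798 = 0.31146135.
SE_no-fpc = √(s²/n) = 0.028234702; SE_fpc = √((1−f)s²/n) = 0.023428656.
Ratio = √(1−f) = 0.82978229. Reduction = 100·(1 − 0.82978229) = 17.0218%.

17.0218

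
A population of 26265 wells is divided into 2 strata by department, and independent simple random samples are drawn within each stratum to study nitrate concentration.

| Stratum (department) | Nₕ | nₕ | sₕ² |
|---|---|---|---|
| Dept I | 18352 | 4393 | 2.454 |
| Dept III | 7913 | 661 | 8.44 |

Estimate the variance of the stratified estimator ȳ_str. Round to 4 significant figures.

Var(ȳ_str) = Σₕ Wₕ²(1 − fₕ)sₕ²/nₕ with Wₕ = Nₕ/N, N = 26265.
Dept I: Wₕ = 0.69872454; term = 0.69872454²·(1 − 0.23937446)·2.454/4393 = 2.0744179 × 10^-4.
Dept III: Wₕ = 0.30127546; term = 0.30127546²·(1 − 0.08353343)·8.44/661 = 0.0010621483.
Sum = 0.0012695901.

0.001270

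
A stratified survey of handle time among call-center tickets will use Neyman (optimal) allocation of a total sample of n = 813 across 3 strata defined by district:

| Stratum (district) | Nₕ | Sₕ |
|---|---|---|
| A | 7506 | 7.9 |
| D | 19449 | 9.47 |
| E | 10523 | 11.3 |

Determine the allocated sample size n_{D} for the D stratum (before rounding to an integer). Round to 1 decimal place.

Neyman allocation: nₕ = n·NₕSₕ / Σⱼ NⱼSⱼ.
Σ NⱼSⱼ = 7506·7.9 + 19449·9.47 + 10523·11.3 = 362389.33.
n_{D} = 813·19449·9.47 / 362389.33 = 413.2.

413.2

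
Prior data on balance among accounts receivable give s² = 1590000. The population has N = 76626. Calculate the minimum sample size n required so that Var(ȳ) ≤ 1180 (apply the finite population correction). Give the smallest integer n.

1325

Without fpc, n₀ = s²/D = 1590000/1180 = 1347.4576.
With fpc, (1 − n/N)·s²/n ≤ D requires n ≥ n₀/(1 + n₀/N) = 1347.4576/(1 + 1347.4576/76626) = 1324.1722.
Rounding up, n = 1325.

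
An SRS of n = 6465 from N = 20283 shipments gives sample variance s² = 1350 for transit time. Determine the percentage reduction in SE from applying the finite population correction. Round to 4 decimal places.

f = n/N = 6465/20283 = 0.31873983.
SE_no-fpc = √(s²/n) = 0.45696467; SE_fpc = √((1−f)s²/n) = 0.37717172.
Ratio = √(1−f) = 0.82538486. Reduction = 100·(1 − 0.82538486) = 17.4615%.

17.4615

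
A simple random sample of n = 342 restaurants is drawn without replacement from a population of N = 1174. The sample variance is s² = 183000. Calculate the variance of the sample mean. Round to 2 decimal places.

Under SRS without replacement, Var(ȳ) = (1 − f)·s²/n with f = n/N = 342/1174 = 0.29131175.
Var(ȳ) = (1 − 0.29131175)·183000/342 = 0.70868825·535.08772 = 379.21038.

379.21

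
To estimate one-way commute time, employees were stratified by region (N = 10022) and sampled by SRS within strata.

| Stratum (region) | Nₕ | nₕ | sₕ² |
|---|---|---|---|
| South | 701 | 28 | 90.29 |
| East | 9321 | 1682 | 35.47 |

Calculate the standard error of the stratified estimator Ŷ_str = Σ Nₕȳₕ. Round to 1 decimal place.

1738.6

Var(Ŷ_str) = Σₕ Nₕ²(1 − fₕ)sₕ²/nₕ.
South: 701²·(1 − 28/701)·90.29/28 = 1.5212994 × 10^6.
East: 9321²·(1 − 1682/9321)·35.47/1682 = 1.5015307 × 10^6.
Sum = 3.0228301 × 10^6.
SE = √(3.0228301 × 10^6) = 1738.6.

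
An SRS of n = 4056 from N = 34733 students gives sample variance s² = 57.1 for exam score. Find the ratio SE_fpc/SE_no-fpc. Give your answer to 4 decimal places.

0.9398

f = n/N = 4056/34733 = 0.11677655.
SE_no-fpc = √(s²/n) = 0.11865037; SE_fpc = √((1−f)s²/n) = 0.11150758.
Ratio = √(1−f) = 0.93979968.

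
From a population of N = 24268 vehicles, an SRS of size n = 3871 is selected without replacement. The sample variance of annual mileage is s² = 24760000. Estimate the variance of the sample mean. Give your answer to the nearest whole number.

5376

Under SRS without replacement, Var(ȳ) = (1 − f)·s²/n with f = n/N = 3871/24268 = 0.15951047.
Var(ȳ) = (1 − 0.15951047)·24760000/3871 = 0.84048953·6396.28 = 5376.0064.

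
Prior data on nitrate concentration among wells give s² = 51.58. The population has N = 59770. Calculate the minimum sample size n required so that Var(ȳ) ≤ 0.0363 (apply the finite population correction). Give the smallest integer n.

1388

Without fpc, n₀ = s²/D = 51.58/0.0363 = 1420.9366.
With fpc, (1 − n/N)·s²/n ≤ D requires n ≥ n₀/(1 + n₀/N) = 1420.9366/(1 + 1420.9366/59770) = 1387.9405.
Rounding up, n = 1388.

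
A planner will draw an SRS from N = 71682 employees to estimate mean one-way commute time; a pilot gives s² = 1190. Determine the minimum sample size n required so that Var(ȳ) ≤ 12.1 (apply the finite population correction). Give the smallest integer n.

99

Without fpc, n₀ = s²/D = 1190/12.1 = 98.3471.
With fpc, (1 − n/N)·s²/n ≤ D requires n ≥ n₀/(1 + n₀/N) = 98.3471/(1 + 98.3471/71682) = 98.2124.
Rounding up, n = 99.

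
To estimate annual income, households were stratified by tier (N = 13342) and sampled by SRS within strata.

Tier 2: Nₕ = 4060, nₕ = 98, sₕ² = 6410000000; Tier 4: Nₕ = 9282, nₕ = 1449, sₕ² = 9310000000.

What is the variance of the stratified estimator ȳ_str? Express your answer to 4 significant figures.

Var(ȳ_str) = Σₕ Wₕ²(1 − fₕ)sₕ²/nₕ with Wₕ = Nₕ/N, N = 13342.
Tier 2: Wₕ = 0.30430220; term = 0.30430220²·(1 − 0.02413793)·6410000000/98 = 5.9105866 × 10^6.
Tier 4: Wₕ = 0.69569780; term = 0.69569780²·(1 − 0.15610860)·9310000000/1449 = 2.6242736 × 10^6.
Sum = 8.5348602 × 10^6.

8.535 × 10^6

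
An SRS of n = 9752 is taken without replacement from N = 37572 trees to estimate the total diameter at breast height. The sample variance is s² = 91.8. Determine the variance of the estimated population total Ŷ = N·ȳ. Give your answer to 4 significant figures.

Var(Ŷ) = N²·Var(ȳ) = N²·(1 − n/N)·s²/n.
f = 9752/37572 = 0.25955499; Var(ȳ) = 0.74044501·91.8/9752 = 0.0069701448.
Var(Ŷ) = 37572² · 0.0069701448 = 9.839441 × 10^6.

9.839 × 10^6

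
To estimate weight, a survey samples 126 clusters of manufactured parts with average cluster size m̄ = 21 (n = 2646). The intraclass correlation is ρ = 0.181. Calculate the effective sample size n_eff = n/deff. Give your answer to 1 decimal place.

deff = 1 + (21 − 1)·0.181 = 1 + 3.62 = 4.62.
n_eff = 2646 / 4.62 = 572.7.

572.7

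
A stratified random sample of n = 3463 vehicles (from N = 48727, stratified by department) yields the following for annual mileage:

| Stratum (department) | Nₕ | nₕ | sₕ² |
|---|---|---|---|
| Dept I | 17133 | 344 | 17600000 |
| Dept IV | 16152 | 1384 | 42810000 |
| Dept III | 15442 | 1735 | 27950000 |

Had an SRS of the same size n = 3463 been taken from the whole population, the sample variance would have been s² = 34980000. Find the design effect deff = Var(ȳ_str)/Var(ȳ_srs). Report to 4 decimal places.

Var(ȳ_str) = Σ Wₕ²(1−fₕ)sₕ²/nₕ with Wₕ = Nₕ/48727:
  Dept I: (17133/48727)²·(1−344/17133)·17600000/344 = 6198.3076
  Dept IV: (16152/48727)²·(1−1384/16152)·42810000/1384 = 3107.5475
  Dept III: (15442/48727)²·(1−1735/15442)·27950000/1735 = 1436.1141
  → Var(ȳ_str) = 10741.969.
Var(ȳ_srs) = (1 − 3463/48727)·34980000/3463 = 9383.1913.
deff = 10741.969 / 9383.1913 = 1.1448.

1.1448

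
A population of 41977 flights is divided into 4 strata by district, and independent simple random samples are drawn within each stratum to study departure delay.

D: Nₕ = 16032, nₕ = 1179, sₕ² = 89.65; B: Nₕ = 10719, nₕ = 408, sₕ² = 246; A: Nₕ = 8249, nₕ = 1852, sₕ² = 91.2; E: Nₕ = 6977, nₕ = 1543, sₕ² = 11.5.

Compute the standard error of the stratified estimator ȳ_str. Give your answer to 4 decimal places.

Var(ȳ_str) = Σₕ Wₕ²(1 − fₕ)sₕ²/nₕ with Wₕ = Nₕ/N, N = 41977.
D: Wₕ = 0.38192343; term = 0.38192343²·(1 − 0.07354042)·89.65/1179 = 0.010275798.
B: Wₕ = 0.25535412; term = 0.25535412²·(1 − 0.03806325)·246/408 = 0.037818753.
A: Wₕ = 0.19651238; term = 0.19651238²·(1 − 0.22451206)·91.2/1852 = 0.0014747171.
E: Wₕ = 0.16621007; term = 0.16621007²·(1 − 0.22115522)·11.5/1543 = 1.6036053 × 10^-4.
Sum = 0.049729629.
SE = √(0.049729629) = 0.2230.

0.2230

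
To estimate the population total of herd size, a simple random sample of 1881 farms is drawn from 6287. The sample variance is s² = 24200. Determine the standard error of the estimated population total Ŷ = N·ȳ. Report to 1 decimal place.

18878.1

Var(Ŷ) = N²·Var(ȳ) = N²·(1 − n/N)·s²/n.
f = 1881/6287 = 0.29918880; Var(ȳ) = 0.70081120·24200/1881 = 9.0162844.
Var(Ŷ) = 6287² · 9.0162844 = 3.5638098 × 10^8.
SE(Ŷ) = √(3.5638098 × 10^8) = 18878.1.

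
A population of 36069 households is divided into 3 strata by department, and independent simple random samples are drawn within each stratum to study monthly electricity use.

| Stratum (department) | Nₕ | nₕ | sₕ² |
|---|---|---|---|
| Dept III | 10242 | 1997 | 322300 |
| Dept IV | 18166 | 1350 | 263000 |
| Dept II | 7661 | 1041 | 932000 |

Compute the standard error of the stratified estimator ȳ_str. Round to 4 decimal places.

Var(ȳ_str) = Σₕ Wₕ²(1 − fₕ)sₕ²/nₕ with Wₕ = Nₕ/N, N = 36069.
Dept III: Wₕ = 0.28395575; term = 0.28395575²·(1 − 0.19498145)·322300/1997 = 10.475855.
Dept IV: Wₕ = 0.50364579; term = 0.50364579²·(1 − 0.07431465)·263000/1350 = 45.744173.
Dept II: Wₕ = 0.21239846; term = 0.21239846²·(1 − 0.13588304)·932000/1041 = 34.901206.
Sum = 91.121234.
SE = √(91.121234) = 9.5457.

9.5457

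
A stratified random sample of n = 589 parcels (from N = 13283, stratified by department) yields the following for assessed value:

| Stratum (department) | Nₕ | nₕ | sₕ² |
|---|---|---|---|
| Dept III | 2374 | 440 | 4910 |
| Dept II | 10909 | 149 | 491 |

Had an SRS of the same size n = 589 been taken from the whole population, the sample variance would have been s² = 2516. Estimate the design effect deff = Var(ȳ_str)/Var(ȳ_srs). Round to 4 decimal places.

Var(ȳ_str) = Σ Wₕ²(1−fₕ)sₕ²/nₕ with Wₕ = Nₕ/13283:
  Dept III: (2374/13283)²·(1−440/2374)·4910/440 = 0.29038465
  Dept II: (10909/13283)²·(1−149/10909)·491/149 = 2.1923005
  → Var(ȳ_str) = 2.4826852.
Var(ȳ_srs) = (1 − 589/13283)·2516/589 = 4.0822318.
deff = 2.4826852 / 4.0822318 = 0.6082.

0.6082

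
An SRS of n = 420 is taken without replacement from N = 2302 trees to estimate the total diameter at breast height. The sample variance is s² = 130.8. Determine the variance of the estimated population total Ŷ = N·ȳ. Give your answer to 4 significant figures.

1.349 × 10^6

Var(Ŷ) = N²·Var(ȳ) = N²·(1 − n/N)·s²/n.
f = 420/2302 = 0.18245004; Var(ȳ) = 0.81754996·130.8/420 = 0.25460842.
Var(Ŷ) = 2302² · 0.25460842 = 1.349222 × 10^6.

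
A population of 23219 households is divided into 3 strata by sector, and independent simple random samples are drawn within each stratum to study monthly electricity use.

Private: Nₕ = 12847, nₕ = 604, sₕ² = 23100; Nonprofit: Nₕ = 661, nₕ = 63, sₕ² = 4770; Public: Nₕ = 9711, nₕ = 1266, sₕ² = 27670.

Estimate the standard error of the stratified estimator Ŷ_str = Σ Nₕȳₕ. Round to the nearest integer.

88531

Var(Ŷ_str) = Σₕ Nₕ²(1 − fₕ)sₕ²/nₕ.
Private: 12847²·(1 − 604/12847)·23100/604 = 6.0154014 × 10^9.
Nonprofit: 661²·(1 − 63/661)·4770/63 = 2.9928191 × 10^7.
Public: 9711²·(1 − 1266/9711)·27670/1266 = 1.792417 × 10^9.
Sum = 7.8377466 × 10^9.
SE = √(7.8377466 × 10^9) = 88531.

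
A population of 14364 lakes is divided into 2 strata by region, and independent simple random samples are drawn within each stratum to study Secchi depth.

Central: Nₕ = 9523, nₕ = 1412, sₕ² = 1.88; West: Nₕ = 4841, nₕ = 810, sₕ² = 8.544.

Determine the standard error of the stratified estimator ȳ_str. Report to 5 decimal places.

Var(ȳ_str) = Σₕ Wₕ²(1 − fₕ)sₕ²/nₕ with Wₕ = Nₕ/N, N = 14364.
Central: Wₕ = 0.66297689; term = 0.66297689²·(1 − 0.14827260)·1.88/1412 = 4.9844879 × 10^-4.
West: Wₕ = 0.33702311; term = 0.33702311²·(1 − 0.16732080)·8.544/810 = 9.9763875 × 10^-4.
Sum = 0.0014960875.
SE = √(0.0014960875) = 0.03868.

0.03868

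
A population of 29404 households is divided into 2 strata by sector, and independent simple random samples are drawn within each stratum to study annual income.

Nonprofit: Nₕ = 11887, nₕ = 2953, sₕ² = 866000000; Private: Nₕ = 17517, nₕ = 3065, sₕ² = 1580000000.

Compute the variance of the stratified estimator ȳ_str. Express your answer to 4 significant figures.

187000

Var(ȳ_str) = Σₕ Wₕ²(1 − fₕ)sₕ²/nₕ with Wₕ = Nₕ/N, N = 29404.
Nonprofit: Wₕ = 0.40426473; term = 0.40426473²·(1 − 0.24842265)·866000000/2953 = 36021.337.
Private: Wₕ = 0.59573527; term = 0.59573527²·(1 − 0.17497288)·1580000000/3065 = 150939.
Sum = 186960.34.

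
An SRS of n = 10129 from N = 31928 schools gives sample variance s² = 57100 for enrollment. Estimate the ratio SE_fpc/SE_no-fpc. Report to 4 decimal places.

f = n/N = 10129/31928 = 0.31724505.
SE_no-fpc = √(s²/n) = 2.3742955; SE_fpc = √((1−f)s²/n) = 1.9618563.
Ratio = √(1−f) = 0.82628987.

0.8263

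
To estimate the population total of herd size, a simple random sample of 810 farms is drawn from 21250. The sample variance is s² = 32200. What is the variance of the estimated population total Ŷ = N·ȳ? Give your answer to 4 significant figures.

Var(Ŷ) = N²·Var(ȳ) = N²·(1 − n/N)·s²/n.
f = 810/21250 = 0.03811765; Var(ȳ) = 0.96188235·32200/810 = 38.237792.
Var(Ŷ) = 21250² · 38.237792 = 1.7266753 × 10^10.

1.727 × 10^10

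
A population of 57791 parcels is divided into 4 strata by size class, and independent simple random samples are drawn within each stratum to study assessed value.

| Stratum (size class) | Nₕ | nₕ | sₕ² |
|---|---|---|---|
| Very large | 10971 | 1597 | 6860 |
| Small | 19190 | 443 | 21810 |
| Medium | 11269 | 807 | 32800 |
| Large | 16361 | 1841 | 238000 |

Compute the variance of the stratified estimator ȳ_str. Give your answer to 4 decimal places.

16.0658

Var(ȳ_str) = Σₕ Wₕ²(1 − fₕ)sₕ²/nₕ with Wₕ = Nₕ/N, N = 57791.
Very large: Wₕ = 0.18983925; term = 0.18983925²·(1 − 0.14556558)·6860/1597 = 0.13227262.
Small: Wₕ = 0.33205863; term = 0.33205863²·(1 − 0.02308494)·21810/443 = 5.3032033.
Medium: Wₕ = 0.19499576; term = 0.19499576²·(1 − 0.07161239)·32800/807 = 1.4347624.
Large: Wₕ = 0.28310637; term = 0.28310637²·(1 − 0.11252368)·238000/1841 = 9.1955818.
Sum = 16.06582.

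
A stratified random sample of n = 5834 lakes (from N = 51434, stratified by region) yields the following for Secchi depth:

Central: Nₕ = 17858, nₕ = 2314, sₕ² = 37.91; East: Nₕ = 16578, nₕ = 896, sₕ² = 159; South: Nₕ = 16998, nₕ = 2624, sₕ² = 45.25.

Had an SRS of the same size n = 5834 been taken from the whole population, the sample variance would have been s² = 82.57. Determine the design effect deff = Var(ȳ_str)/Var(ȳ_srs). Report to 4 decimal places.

Var(ȳ_str) = Σ Wₕ²(1−fₕ)sₕ²/nₕ with Wₕ = Nₕ/51434:
  Central: (17858/51434)²·(1−2314/17858)·37.91/2314 = 0.0017190378
  East: (16578/51434)²·(1−896/16578)·159/896 = 0.017439021
  South: (16998/51434)²·(1−2624/16998)·45.25/2624 = 0.001592684
  → Var(ȳ_str) = 0.020750743.
Var(ȳ_srs) = (1 − 5834/51434)·82.57/5834 = 0.012547881.
deff = 0.020750743 / 0.012547881 = 1.6537.

1.6537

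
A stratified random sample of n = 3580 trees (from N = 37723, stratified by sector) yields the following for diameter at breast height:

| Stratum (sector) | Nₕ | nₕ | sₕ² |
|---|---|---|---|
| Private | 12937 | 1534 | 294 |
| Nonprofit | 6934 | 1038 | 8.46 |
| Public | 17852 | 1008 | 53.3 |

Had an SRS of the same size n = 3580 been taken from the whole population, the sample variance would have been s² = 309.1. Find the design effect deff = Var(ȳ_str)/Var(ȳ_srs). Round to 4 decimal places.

0.4002

Var(ȳ_str) = Σ Wₕ²(1−fₕ)sₕ²/nₕ with Wₕ = Nₕ/37723:
  Private: (12937/37723)²·(1−1534/12937)·294/1534 = 0.019868369
  Nonprofit: (6934/37723)²·(1−1038/6934)·8.46/1038 = 2.3415416 × 10^-4
  Public: (17852/37723)²·(1−1008/17852)·53.3/1008 = 0.011173426
  → Var(ȳ_str) = 0.031275949.
Var(ȳ_srs) = (1 − 3580/37723)·309.1/3580 = 0.078146842.
deff = 0.031275949 / 0.078146842 = 0.4002.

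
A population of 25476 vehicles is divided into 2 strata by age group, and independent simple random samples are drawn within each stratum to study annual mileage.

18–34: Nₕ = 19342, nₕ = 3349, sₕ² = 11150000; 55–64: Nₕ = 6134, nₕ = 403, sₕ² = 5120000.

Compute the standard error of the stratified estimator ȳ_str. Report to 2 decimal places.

Var(ȳ_str) = Σₕ Wₕ²(1 − fₕ)sₕ²/nₕ with Wₕ = Nₕ/N, N = 25476.
18–34: Wₕ = 0.75922437; term = 0.75922437²·(1 − 0.17314652)·11150000/3349 = 1586.8233.
55–64: Wₕ = 0.24077563; term = 0.24077563²·(1 − 0.06569938)·5120000/403 = 688.1397.
Sum = 2274.963.
SE = √(2274.963) = 47.70.

47.70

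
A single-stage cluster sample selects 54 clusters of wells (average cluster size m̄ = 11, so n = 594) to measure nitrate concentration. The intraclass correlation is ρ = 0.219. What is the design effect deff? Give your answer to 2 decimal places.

3.19

deff = 1 + (11 − 1)·0.219 = 1 + 2.19 = 3.19.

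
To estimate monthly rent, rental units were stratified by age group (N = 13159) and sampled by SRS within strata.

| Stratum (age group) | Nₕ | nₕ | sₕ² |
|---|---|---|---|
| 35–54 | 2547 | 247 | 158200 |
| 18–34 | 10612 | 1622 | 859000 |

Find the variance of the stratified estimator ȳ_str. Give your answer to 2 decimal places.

313.45

Var(ȳ_str) = Σₕ Wₕ²(1 − fₕ)sₕ²/nₕ with Wₕ = Nₕ/N, N = 13159.
35–54: Wₕ = 0.19355574; term = 0.19355574²·(1 − 0.09697684)·158200/247 = 21.668085.
18–34: Wₕ = 0.80644426; term = 0.80644426²·(1 − 0.15284583)·859000/1622 = 291.77862.
Sum = 313.44671.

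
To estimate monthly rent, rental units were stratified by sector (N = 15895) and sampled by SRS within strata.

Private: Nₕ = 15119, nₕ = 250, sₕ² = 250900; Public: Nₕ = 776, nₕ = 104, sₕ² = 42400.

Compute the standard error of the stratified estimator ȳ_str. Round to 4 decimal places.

Var(ȳ_str) = Σₕ Wₕ²(1 − fₕ)sₕ²/nₕ with Wₕ = Nₕ/N, N = 15895.
Private: Wₕ = 0.95117962; term = 0.95117962²·(1 − 0.01653549)·250900/250 = 892.98552.
Public: Wₕ = 0.04882038; term = 0.04882038²·(1 − 0.13402062)·42400/104 = 0.84147738.
Sum = 893.827.
SE = √(893.827) = 29.8969.

29.8969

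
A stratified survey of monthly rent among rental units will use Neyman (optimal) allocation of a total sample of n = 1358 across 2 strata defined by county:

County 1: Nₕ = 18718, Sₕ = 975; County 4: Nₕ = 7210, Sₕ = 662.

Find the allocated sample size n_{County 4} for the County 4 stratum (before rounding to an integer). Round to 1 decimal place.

281.5

Neyman allocation: nₕ = n·NₕSₕ / Σⱼ NⱼSⱼ.
Σ NⱼSⱼ = 18718·975 + 7210·662 = 2.302307 × 10^7.
n_{County 4} = 1358·7210·662 / (2.302307 × 10^7) = 281.5.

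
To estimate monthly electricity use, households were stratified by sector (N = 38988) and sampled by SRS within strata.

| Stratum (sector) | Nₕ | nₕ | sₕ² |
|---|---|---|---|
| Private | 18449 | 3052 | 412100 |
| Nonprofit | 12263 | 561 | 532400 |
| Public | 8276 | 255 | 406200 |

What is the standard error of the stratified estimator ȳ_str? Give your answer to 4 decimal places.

13.5790

Var(ȳ_str) = Σₕ Wₕ²(1 − fₕ)sₕ²/nₕ with Wₕ = Nₕ/N, N = 38988.
Private: Wₕ = 0.47319688; term = 0.47319688²·(1 − 0.16542902)·412100/3052 = 25.232781.
Nonprofit: Wₕ = 0.31453268; term = 0.31453268²·(1 − 0.04574737)·532400/561 = 89.592178.
Public: Wₕ = 0.21227044; term = 0.21227044²·(1 − 0.03081199)·406200/255 = 69.564365.
Sum = 184.38932.
SE = √(184.38932) = 13.5790.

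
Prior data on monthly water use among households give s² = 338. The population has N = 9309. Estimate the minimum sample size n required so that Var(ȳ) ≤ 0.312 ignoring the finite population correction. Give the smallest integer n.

1084

Without fpc, n₀ = s²/D = 338/0.312 = 1083.3333.
Rounding up, n = 1084.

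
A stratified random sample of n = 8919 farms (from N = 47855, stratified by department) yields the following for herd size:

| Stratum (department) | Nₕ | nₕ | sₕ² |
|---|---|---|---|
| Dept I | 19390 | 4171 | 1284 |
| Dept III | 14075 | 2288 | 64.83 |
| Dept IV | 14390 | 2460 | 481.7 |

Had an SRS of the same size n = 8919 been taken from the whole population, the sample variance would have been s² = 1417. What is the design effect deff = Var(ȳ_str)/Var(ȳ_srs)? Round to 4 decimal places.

Var(ȳ_str) = Σ Wₕ²(1−fₕ)sₕ²/nₕ with Wₕ = Nₕ/47855:
  Dept I: (19390/47855)²·(1−4171/19390)·1284/4171 = 0.039667435
  Dept III: (14075/47855)²·(1−2288/14075)·64.83/2288 = 0.0020526601
  Dept IV: (14390/47855)²·(1−2460/14390)·481.7/2460 = 0.014678718
  → Var(ȳ_str) = 0.056398813.
Var(ȳ_srs) = (1 − 8919/47855)·1417/8919 = 0.12926403.
deff = 0.056398813 / 0.12926403 = 0.4363.

0.4363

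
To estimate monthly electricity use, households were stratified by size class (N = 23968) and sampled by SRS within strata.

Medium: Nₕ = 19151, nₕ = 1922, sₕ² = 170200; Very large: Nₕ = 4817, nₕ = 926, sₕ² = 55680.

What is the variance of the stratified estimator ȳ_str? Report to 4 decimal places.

52.8239

Var(ȳ_str) = Σₕ Wₕ²(1 − fₕ)sₕ²/nₕ with Wₕ = Nₕ/N, N = 23968.
Medium: Wₕ = 0.79902370; term = 0.79902370²·(1 − 0.10036029)·170200/1922 = 50.862079.
Very large: Wₕ = 0.20097630; term = 0.20097630²·(1 − 0.19223583)·55680/926 = 1.9618352.
Sum = 52.823914.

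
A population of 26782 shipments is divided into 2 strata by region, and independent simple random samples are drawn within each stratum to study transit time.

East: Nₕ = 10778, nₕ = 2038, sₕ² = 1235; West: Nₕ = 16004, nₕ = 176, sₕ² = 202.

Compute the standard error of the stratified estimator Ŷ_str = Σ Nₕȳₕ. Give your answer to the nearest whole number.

Var(Ŷ_str) = Σₕ Nₕ²(1 − fₕ)sₕ²/nₕ.
East: 10778²·(1 − 2038/10778)·1235/2038 = 5.7083736 × 10^7.
West: 16004²·(1 − 176/16004)·202/176 = 2.907323 × 10^8.
Sum = 3.4781604 × 10^8.
SE = √(3.4781604 × 10^8) = 18650.

18650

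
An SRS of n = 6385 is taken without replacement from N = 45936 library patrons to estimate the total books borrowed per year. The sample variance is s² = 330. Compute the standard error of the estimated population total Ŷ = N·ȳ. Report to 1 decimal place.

9690.2

Var(Ŷ) = N²·Var(ȳ) = N²·(1 − n/N)·s²/n.
f = 6385/45936 = 0.13899774; Var(ȳ) = 0.86100226·330/6385 = 0.044499725.
Var(Ŷ) = 45936² · 0.044499725 = 9.3899586 × 10^7.
SE(Ŷ) = √(9.3899586 × 10^7) = 9690.2.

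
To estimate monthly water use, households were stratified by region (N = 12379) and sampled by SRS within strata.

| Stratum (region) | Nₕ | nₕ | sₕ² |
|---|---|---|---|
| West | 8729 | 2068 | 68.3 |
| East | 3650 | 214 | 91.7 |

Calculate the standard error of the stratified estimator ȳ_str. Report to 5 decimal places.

Var(ȳ_str) = Σₕ Wₕ²(1 − fₕ)sₕ²/nₕ with Wₕ = Nₕ/N, N = 12379.
West: Wₕ = 0.70514581; term = 0.70514581²·(1 − 0.23691144)·68.3/2068 = 0.012531497.
East: Wₕ = 0.29485419; term = 0.29485419²·(1 − 0.05863014)·91.7/214 = 0.035069571.
Sum = 0.047601068.
SE = √(0.047601068) = 0.21818.

0.21818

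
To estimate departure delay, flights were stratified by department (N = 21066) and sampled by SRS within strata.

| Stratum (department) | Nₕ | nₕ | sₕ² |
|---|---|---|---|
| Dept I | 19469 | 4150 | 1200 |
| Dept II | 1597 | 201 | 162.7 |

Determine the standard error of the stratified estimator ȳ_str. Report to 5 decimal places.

Var(ȳ_str) = Σₕ Wₕ²(1 − fₕ)sₕ²/nₕ with Wₕ = Nₕ/N, N = 21066.
Dept I: Wₕ = 0.92419064; term = 0.92419064²·(1 − 0.21315938)·1200/4150 = 0.19433143.
Dept II: Wₕ = 0.07580936; term = 0.07580936²·(1 − 0.12586099)·162.7/201 = 0.0040664709.
Sum = 0.1983979.
SE = √(0.1983979) = 0.44542.

0.44542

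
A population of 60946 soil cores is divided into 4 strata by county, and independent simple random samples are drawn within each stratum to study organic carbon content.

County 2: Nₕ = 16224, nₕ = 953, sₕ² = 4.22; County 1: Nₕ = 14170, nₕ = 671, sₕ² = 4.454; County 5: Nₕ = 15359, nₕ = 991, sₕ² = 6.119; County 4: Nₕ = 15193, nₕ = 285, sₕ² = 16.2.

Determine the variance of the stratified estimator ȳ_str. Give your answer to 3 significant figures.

0.00447

Var(ȳ_str) = Σₕ Wₕ²(1 − fₕ)sₕ²/nₕ with Wₕ = Nₕ/N, N = 60946.
County 2: Wₕ = 0.26620287; term = 0.26620287²·(1 − 0.05874014)·4.22/953 = 2.9536195 × 10^-4.
County 1: Wₕ = 0.23250090; term = 0.23250090²·(1 − 0.04735356)·4.454/671 = 3.4182886 × 10^-4.
County 5: Wₕ = 0.25200998; term = 0.25200998²·(1 − 0.06452243)·6.119/991 = 3.6683912 × 10^-4.
County 4: Wₕ = 0.24928625; term = 0.24928625²·(1 − 0.01875864)·16.2/285 = 0.0034661126.
Sum = 0.0044701425.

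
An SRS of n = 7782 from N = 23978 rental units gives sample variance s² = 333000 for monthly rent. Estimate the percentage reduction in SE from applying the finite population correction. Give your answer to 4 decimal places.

17.8141

f = n/N = 7782/23978 = 0.32454750.
SE_no-fpc = √(s²/n) = 6.5414873; SE_fpc = √((1−f)s²/n) = 5.3761813.
Ratio = √(1−f) = 0.82185917. Reduction = 100·(1 − 0.82185917) = 17.8141%.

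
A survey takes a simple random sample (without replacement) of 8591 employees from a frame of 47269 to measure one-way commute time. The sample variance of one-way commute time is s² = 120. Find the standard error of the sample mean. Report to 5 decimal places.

0.10691

Under SRS without replacement, Var(ȳ) = (1 − f)·s²/n with f = n/N = 8591/47269 = 0.18174702.
Var(ȳ) = (1 − 0.18174702)·120/8591 = 0.81825298·0.013968106 = 0.011429444.
SE(ȳ) = √(0.011429444) = 0.10691.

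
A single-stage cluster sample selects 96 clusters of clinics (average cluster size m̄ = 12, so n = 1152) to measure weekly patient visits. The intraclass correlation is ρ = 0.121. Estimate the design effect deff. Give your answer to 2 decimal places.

2.33

deff = 1 + (12 − 1)·0.121 = 1 + 1.331 = 2.331.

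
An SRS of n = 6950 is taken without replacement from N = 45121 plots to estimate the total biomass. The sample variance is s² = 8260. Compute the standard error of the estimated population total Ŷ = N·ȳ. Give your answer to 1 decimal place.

45243.2

Var(Ŷ) = N²·Var(ȳ) = N²·(1 − n/N)·s²/n.
f = 6950/45121 = 0.15403027; Var(ȳ) = 0.84596973·8260/6950 = 1.0054259.
Var(Ŷ) = 45121² · 1.0054259 = 2.0469513 × 10^9.
SE(Ŷ) = √(2.0469513 × 10^9) = 45243.2.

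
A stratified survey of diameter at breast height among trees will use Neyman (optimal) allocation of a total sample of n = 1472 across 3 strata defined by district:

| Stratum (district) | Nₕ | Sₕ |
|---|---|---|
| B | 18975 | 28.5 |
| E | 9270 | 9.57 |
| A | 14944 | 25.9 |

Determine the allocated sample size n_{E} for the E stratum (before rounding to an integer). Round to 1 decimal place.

128.5

Neyman allocation: nₕ = n·NₕSₕ / Σⱼ NⱼSⱼ.
Σ NⱼSⱼ = 18975·28.5 + 9270·9.57 + 14944·25.9 = 1.016551 × 10^6.
n_{E} = 1472·9270·9.57 / (1.016551 × 10^6) = 128.5.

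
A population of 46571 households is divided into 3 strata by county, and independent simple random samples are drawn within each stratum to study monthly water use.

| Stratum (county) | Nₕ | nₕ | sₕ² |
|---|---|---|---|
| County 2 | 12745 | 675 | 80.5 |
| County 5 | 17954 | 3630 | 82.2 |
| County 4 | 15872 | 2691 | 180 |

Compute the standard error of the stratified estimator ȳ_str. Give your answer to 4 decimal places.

Var(ȳ_str) = Σₕ Wₕ²(1 − fₕ)sₕ²/nₕ with Wₕ = Nₕ/N, N = 46571.
County 2: Wₕ = 0.27366816; term = 0.27366816²·(1 − 0.05296195)·80.5/675 = 0.008458787.
County 5: Wₕ = 0.38551889; term = 0.38551889²·(1 − 0.20218336)·82.2/3630 = 0.0026850946.
County 4: Wₕ = 0.34081295; term = 0.34081295²·(1 − 0.16954385)·180/2691 = 0.0064521981.
Sum = 0.01759608.
SE = √(0.01759608) = 0.1327.

0.1327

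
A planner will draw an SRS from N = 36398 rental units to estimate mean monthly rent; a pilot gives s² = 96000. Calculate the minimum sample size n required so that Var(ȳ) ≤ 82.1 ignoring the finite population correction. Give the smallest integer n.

Without fpc, n₀ = s²/D = 96000/82.1 = 1169.3057.
Rounding up, n = 1170.

1170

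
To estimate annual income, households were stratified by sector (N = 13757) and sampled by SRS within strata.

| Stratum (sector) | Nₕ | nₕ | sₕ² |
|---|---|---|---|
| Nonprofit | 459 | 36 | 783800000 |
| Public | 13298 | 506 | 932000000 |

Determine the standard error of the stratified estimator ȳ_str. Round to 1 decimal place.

1295.3

Var(ȳ_str) = Σₕ Wₕ²(1 − fₕ)sₕ²/nₕ with Wₕ = Nₕ/N, N = 13757.
Nonprofit: Wₕ = 0.03336483; term = 0.03336483²·(1 − 0.07843137)·783800000/36 = 22336.151.
Public: Wₕ = 0.96663517; term = 0.96663517²·(1 − 0.03805083)·932000000/506 = 1.6555515 × 10^6.
Sum = 1.6778877 × 10^6.
SE = √(1.6778877 × 10^6) = 1295.3.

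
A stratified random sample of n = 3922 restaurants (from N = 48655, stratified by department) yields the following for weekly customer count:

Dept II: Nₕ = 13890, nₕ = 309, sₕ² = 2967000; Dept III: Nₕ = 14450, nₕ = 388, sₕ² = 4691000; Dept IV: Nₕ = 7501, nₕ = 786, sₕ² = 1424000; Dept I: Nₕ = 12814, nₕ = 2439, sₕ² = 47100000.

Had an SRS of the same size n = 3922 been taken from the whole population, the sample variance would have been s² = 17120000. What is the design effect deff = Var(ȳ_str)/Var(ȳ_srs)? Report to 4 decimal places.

0.7291

Var(ȳ_str) = Σ Wₕ²(1−fₕ)sₕ²/nₕ with Wₕ = Nₕ/48655:
  Dept II: (13890/48655)²·(1−309/13890)·2967000/309 = 765.13507
  Dept III: (14450/48655)²·(1−388/14450)·4691000/388 = 1037.7523
  Dept IV: (7501/48655)²·(1−786/7501)·1424000/786 = 38.547629
  Dept I: (12814/48655)²·(1−2439/12814)·47100000/2439 = 1084.4936
  → Var(ȳ_str) = 2925.9286.
Var(ȳ_srs) = (1 − 3922/48655)·17120000/3922 = 4013.2547.
deff = 2925.9286 / 4013.2547 = 0.7291.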